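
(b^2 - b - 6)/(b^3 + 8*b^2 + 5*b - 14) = (b - 3)/(b^2 + 6*b - 7)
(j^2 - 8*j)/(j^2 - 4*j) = (j - 8)/(j - 4)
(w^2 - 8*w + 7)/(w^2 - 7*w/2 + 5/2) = 2*(w - 7)/(2*w - 5)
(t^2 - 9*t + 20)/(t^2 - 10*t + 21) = (t^2 - 9*t + 20)/(t^2 - 10*t + 21)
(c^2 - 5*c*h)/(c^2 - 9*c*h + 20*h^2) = c/(c - 4*h)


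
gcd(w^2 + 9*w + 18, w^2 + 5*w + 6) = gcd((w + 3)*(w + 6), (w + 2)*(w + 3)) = w + 3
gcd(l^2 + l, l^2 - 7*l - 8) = l + 1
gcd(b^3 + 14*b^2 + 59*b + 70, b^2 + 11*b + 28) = b + 7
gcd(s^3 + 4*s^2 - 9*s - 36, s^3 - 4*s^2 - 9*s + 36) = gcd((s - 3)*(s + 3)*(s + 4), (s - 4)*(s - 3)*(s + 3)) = s^2 - 9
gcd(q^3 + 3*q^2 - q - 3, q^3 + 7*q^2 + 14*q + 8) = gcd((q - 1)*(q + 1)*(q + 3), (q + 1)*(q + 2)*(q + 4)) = q + 1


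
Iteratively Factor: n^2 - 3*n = (n - 3)*(n)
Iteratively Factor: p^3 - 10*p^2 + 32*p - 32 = (p - 4)*(p^2 - 6*p + 8) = (p - 4)*(p - 2)*(p - 4)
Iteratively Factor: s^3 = (s)*(s^2) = s^2*(s)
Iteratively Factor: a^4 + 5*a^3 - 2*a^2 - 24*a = (a + 4)*(a^3 + a^2 - 6*a) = (a - 2)*(a + 4)*(a^2 + 3*a) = (a - 2)*(a + 3)*(a + 4)*(a)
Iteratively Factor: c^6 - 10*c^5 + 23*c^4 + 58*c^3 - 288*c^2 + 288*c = (c + 3)*(c^5 - 13*c^4 + 62*c^3 - 128*c^2 + 96*c) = c*(c + 3)*(c^4 - 13*c^3 + 62*c^2 - 128*c + 96) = c*(c - 4)*(c + 3)*(c^3 - 9*c^2 + 26*c - 24) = c*(c - 4)*(c - 3)*(c + 3)*(c^2 - 6*c + 8) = c*(c - 4)^2*(c - 3)*(c + 3)*(c - 2)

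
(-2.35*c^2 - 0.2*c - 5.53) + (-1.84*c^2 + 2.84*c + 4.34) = -4.19*c^2 + 2.64*c - 1.19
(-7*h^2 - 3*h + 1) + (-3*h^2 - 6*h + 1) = -10*h^2 - 9*h + 2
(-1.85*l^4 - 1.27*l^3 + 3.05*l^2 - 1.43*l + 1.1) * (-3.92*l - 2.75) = 7.252*l^5 + 10.0659*l^4 - 8.4635*l^3 - 2.7819*l^2 - 0.379500000000001*l - 3.025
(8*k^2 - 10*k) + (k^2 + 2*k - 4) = 9*k^2 - 8*k - 4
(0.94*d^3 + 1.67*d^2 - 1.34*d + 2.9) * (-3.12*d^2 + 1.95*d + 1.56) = -2.9328*d^5 - 3.3774*d^4 + 8.9037*d^3 - 9.0558*d^2 + 3.5646*d + 4.524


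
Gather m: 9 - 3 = 6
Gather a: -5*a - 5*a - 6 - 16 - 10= -10*a - 32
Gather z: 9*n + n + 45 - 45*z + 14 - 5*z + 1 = 10*n - 50*z + 60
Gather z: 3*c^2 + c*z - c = 3*c^2 + c*z - c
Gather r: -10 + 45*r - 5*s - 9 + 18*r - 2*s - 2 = 63*r - 7*s - 21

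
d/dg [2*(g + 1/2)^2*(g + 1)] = (g + 1/2)*(6*g + 5)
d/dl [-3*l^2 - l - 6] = -6*l - 1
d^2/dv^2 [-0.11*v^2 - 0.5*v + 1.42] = -0.220000000000000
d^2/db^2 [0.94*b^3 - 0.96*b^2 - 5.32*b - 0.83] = 5.64*b - 1.92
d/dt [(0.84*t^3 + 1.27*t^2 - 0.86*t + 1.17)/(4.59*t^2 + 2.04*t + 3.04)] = (3.8556*t^4 + 3.4272*t^3 + 14.199*t^2 - 3.019*t - 5.0012)/(21.0681*t^4 + 18.7272*t^3 + 32.0688*t^2 + 12.4032*t + 9.2416)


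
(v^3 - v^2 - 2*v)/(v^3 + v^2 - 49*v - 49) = v*(v - 2)/(v^2 - 49)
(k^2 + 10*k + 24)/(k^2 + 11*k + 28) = (k + 6)/(k + 7)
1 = 1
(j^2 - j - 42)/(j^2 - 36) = (j - 7)/(j - 6)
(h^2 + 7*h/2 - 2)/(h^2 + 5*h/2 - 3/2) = (h + 4)/(h + 3)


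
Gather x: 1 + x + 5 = x + 6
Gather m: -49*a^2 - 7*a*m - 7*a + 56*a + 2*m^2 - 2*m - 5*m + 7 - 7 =-49*a^2 + 49*a + 2*m^2 + m*(-7*a - 7)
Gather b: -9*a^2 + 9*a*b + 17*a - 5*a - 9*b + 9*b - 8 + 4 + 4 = -9*a^2 + 9*a*b + 12*a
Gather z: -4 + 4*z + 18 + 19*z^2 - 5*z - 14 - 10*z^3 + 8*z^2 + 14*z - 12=-10*z^3 + 27*z^2 + 13*z - 12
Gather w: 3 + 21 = 24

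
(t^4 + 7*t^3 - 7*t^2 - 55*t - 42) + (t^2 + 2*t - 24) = t^4 + 7*t^3 - 6*t^2 - 53*t - 66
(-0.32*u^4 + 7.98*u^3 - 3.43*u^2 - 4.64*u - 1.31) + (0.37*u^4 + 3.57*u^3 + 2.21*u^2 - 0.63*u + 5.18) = 0.05*u^4 + 11.55*u^3 - 1.22*u^2 - 5.27*u + 3.87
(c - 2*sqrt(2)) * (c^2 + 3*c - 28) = c^3 - 2*sqrt(2)*c^2 + 3*c^2 - 28*c - 6*sqrt(2)*c + 56*sqrt(2)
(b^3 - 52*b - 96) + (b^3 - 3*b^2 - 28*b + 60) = 2*b^3 - 3*b^2 - 80*b - 36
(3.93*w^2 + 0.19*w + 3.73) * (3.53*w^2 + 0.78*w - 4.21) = 13.8729*w^4 + 3.7361*w^3 - 3.2302*w^2 + 2.1095*w - 15.7033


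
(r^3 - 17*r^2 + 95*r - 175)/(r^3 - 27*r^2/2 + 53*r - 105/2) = 2*(r - 5)/(2*r - 3)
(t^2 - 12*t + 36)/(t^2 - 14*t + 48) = (t - 6)/(t - 8)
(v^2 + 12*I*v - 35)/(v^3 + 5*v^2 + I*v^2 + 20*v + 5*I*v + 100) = (v + 7*I)/(v^2 + v*(5 - 4*I) - 20*I)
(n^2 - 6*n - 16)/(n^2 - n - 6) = (n - 8)/(n - 3)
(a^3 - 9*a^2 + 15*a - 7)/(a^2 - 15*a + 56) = (a^2 - 2*a + 1)/(a - 8)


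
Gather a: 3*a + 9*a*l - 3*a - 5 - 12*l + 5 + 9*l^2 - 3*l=9*a*l + 9*l^2 - 15*l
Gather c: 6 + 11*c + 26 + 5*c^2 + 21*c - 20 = 5*c^2 + 32*c + 12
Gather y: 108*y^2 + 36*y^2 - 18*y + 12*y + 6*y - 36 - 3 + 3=144*y^2 - 36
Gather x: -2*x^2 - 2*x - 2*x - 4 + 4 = -2*x^2 - 4*x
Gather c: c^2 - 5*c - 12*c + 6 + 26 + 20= c^2 - 17*c + 52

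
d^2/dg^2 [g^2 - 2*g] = 2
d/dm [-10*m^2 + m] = 1 - 20*m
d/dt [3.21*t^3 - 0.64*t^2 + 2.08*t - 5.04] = 9.63*t^2 - 1.28*t + 2.08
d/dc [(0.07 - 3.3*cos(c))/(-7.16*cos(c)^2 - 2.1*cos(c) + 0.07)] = (23.628*cos(c)^2 - 1.0024*cos(c) + 0.084)*sin(c)/(51.2656*cos(c)^4 + 30.072*cos(c)^3 + 3.4076*cos(c)^2 - 0.294*cos(c) + 0.0049)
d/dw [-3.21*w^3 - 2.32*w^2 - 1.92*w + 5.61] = -9.63*w^2 - 4.64*w - 1.92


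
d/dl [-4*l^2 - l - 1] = -8*l - 1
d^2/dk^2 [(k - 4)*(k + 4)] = 2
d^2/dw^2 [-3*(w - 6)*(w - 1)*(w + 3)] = 24 - 18*w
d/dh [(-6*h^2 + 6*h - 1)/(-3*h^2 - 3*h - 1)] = 3*(12*h^2 + 2*h - 3)/(9*h^4 + 18*h^3 + 15*h^2 + 6*h + 1)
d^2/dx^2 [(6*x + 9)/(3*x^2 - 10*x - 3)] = 6*((11 - 18*x)*(-3*x^2 + 10*x + 3) - 4*(2*x + 3)*(3*x - 5)^2)/(-3*x^2 + 10*x + 3)^3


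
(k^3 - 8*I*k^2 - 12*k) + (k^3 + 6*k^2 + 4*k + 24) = 2*k^3 + 6*k^2 - 8*I*k^2 - 8*k + 24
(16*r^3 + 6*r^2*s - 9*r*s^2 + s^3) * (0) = 0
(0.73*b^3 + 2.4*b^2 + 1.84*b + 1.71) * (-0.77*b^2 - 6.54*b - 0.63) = -0.5621*b^5 - 6.6222*b^4 - 17.5727*b^3 - 14.8623*b^2 - 12.3426*b - 1.0773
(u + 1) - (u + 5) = -4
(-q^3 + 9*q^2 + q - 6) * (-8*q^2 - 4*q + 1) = 8*q^5 - 68*q^4 - 45*q^3 + 53*q^2 + 25*q - 6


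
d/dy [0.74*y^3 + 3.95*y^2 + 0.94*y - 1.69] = 2.22*y^2 + 7.9*y + 0.94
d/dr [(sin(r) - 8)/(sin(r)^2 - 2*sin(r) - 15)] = (16*sin(r) + cos(r)^2 - 32)*cos(r)/((sin(r) - 5)^2*(sin(r) + 3)^2)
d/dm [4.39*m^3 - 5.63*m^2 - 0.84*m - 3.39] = 13.17*m^2 - 11.26*m - 0.84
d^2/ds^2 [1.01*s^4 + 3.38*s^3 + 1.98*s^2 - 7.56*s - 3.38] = 12.12*s^2 + 20.28*s + 3.96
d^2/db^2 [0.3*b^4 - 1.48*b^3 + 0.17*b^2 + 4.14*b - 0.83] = 3.6*b^2 - 8.88*b + 0.34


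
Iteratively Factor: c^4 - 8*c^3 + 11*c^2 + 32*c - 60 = (c - 3)*(c^3 - 5*c^2 - 4*c + 20) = (c - 3)*(c + 2)*(c^2 - 7*c + 10) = (c - 3)*(c - 2)*(c + 2)*(c - 5)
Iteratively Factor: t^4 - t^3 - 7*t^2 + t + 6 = (t - 1)*(t^3 - 7*t - 6) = (t - 3)*(t - 1)*(t^2 + 3*t + 2) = (t - 3)*(t - 1)*(t + 2)*(t + 1)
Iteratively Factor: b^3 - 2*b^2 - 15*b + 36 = (b + 4)*(b^2 - 6*b + 9) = (b - 3)*(b + 4)*(b - 3)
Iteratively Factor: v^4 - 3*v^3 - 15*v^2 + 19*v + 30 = (v - 5)*(v^3 + 2*v^2 - 5*v - 6) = (v - 5)*(v + 3)*(v^2 - v - 2) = (v - 5)*(v - 2)*(v + 3)*(v + 1)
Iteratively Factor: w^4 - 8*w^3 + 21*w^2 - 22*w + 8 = (w - 4)*(w^3 - 4*w^2 + 5*w - 2) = (w - 4)*(w - 2)*(w^2 - 2*w + 1) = (w - 4)*(w - 2)*(w - 1)*(w - 1)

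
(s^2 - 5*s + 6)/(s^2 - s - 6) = (s - 2)/(s + 2)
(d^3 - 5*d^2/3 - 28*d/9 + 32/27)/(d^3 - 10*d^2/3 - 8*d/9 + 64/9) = (d - 1/3)/(d - 2)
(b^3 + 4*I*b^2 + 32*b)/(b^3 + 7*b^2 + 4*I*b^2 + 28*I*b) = (b^2 + 4*I*b + 32)/(b^2 + b*(7 + 4*I) + 28*I)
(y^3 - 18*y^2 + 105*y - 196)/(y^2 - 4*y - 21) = (y^2 - 11*y + 28)/(y + 3)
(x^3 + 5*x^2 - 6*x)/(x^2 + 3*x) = (x^2 + 5*x - 6)/(x + 3)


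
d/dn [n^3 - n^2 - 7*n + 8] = 3*n^2 - 2*n - 7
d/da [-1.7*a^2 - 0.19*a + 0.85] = -3.4*a - 0.19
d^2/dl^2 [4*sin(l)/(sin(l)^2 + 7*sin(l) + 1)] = 4*(-sin(l)*cos(l)^2 - 6*sin(l) + 7*cos(l)^2 - 21)*cos(l)^2/(sin(l)^2 + 7*sin(l) + 1)^3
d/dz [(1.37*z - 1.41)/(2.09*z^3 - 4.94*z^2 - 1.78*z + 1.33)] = (-5.7266*z^3 + 15.6085*z^2 - 13.9308*z - 0.6877)/(4.3681*z^6 - 20.6492*z^5 + 16.9632*z^4 + 23.1458*z^3 - 9.972*z^2 - 4.7348*z + 1.7689)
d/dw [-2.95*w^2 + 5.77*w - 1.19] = 5.77 - 5.9*w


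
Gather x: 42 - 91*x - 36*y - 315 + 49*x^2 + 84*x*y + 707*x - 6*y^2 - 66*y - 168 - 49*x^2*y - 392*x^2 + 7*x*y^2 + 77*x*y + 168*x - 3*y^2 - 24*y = x^2*(-49*y - 343) + x*(7*y^2 + 161*y + 784) - 9*y^2 - 126*y - 441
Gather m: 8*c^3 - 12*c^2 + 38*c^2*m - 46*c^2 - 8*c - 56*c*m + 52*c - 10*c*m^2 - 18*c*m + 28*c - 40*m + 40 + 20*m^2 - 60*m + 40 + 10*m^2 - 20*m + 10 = 8*c^3 - 58*c^2 + 72*c + m^2*(30 - 10*c) + m*(38*c^2 - 74*c - 120) + 90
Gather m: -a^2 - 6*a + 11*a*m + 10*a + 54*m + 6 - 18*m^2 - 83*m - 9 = -a^2 + 4*a - 18*m^2 + m*(11*a - 29) - 3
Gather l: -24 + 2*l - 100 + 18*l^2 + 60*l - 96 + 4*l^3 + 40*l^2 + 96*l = 4*l^3 + 58*l^2 + 158*l - 220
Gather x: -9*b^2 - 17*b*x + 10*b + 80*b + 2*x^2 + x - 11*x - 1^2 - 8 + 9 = -9*b^2 + 90*b + 2*x^2 + x*(-17*b - 10)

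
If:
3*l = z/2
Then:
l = z/6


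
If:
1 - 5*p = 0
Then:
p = 1/5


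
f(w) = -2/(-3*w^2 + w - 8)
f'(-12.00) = 0.00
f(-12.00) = 0.00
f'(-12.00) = 0.00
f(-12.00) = 0.00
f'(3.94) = -0.02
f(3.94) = 0.04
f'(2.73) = -0.04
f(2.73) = 0.07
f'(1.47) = -0.09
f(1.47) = 0.15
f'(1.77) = -0.08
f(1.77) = 0.13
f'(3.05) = -0.03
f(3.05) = 0.06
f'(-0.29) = 0.08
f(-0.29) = 0.23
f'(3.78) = -0.02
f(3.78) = 0.04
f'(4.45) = -0.01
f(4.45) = 0.03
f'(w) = -2*(6*w - 1)/(-3*w^2 + w - 8)^2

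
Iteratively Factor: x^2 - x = (x)*(x - 1)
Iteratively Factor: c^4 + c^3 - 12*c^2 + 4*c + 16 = (c - 2)*(c^3 + 3*c^2 - 6*c - 8) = (c - 2)*(c + 4)*(c^2 - c - 2) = (c - 2)^2*(c + 4)*(c + 1)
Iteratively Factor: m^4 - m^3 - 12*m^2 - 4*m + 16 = (m - 4)*(m^3 + 3*m^2 - 4) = (m - 4)*(m + 2)*(m^2 + m - 2) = (m - 4)*(m + 2)^2*(m - 1)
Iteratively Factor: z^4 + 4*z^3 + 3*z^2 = (z + 3)*(z^3 + z^2) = z*(z + 3)*(z^2 + z) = z^2*(z + 3)*(z + 1)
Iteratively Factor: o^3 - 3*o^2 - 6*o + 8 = (o - 4)*(o^2 + o - 2) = (o - 4)*(o - 1)*(o + 2)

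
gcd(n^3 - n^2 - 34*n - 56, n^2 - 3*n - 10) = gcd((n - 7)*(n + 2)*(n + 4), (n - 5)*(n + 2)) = n + 2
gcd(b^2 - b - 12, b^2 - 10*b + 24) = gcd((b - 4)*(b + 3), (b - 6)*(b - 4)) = b - 4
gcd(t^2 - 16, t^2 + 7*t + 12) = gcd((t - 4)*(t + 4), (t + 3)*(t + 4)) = t + 4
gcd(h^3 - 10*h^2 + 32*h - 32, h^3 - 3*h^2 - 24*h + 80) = h^2 - 8*h + 16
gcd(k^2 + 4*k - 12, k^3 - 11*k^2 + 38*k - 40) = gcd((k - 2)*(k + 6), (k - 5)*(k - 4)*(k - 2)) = k - 2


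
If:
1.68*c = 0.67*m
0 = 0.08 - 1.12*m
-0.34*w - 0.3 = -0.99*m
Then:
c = 0.03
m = 0.07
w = -0.67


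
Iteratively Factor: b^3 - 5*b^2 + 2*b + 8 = (b + 1)*(b^2 - 6*b + 8) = (b - 2)*(b + 1)*(b - 4)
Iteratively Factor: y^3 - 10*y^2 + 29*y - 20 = (y - 4)*(y^2 - 6*y + 5) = (y - 4)*(y - 1)*(y - 5)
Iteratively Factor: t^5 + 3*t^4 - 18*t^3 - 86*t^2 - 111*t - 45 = (t + 3)*(t^4 - 18*t^2 - 32*t - 15) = (t - 5)*(t + 3)*(t^3 + 5*t^2 + 7*t + 3) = (t - 5)*(t + 1)*(t + 3)*(t^2 + 4*t + 3) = (t - 5)*(t + 1)^2*(t + 3)*(t + 3)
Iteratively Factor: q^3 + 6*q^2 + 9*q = (q)*(q^2 + 6*q + 9) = q*(q + 3)*(q + 3)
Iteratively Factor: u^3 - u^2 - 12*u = (u)*(u^2 - u - 12) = u*(u + 3)*(u - 4)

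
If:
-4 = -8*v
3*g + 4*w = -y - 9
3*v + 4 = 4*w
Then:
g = -y/3 - 29/6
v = 1/2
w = 11/8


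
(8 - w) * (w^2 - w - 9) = -w^3 + 9*w^2 + w - 72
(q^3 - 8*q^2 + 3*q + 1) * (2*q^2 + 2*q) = 2*q^5 - 14*q^4 - 10*q^3 + 8*q^2 + 2*q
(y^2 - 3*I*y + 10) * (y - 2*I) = y^3 - 5*I*y^2 + 4*y - 20*I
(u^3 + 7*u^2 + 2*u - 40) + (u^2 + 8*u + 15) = u^3 + 8*u^2 + 10*u - 25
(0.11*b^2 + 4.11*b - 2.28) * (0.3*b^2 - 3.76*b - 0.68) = 0.033*b^4 + 0.8194*b^3 - 16.2124*b^2 + 5.778*b + 1.5504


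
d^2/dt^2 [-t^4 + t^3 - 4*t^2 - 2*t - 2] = -12*t^2 + 6*t - 8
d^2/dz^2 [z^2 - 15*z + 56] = 2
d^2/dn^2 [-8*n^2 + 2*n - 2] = -16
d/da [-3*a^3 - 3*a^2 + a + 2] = -9*a^2 - 6*a + 1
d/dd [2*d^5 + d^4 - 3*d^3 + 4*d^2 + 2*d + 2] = 10*d^4 + 4*d^3 - 9*d^2 + 8*d + 2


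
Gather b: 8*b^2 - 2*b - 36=8*b^2 - 2*b - 36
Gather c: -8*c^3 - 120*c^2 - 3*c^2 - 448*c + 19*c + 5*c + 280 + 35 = -8*c^3 - 123*c^2 - 424*c + 315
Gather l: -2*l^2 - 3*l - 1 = -2*l^2 - 3*l - 1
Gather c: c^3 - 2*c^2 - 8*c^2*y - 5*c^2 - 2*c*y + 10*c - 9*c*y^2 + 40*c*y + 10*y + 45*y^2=c^3 + c^2*(-8*y - 7) + c*(-9*y^2 + 38*y + 10) + 45*y^2 + 10*y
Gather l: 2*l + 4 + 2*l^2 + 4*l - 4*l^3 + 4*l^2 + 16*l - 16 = -4*l^3 + 6*l^2 + 22*l - 12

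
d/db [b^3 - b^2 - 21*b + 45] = 3*b^2 - 2*b - 21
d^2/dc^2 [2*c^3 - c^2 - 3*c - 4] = 12*c - 2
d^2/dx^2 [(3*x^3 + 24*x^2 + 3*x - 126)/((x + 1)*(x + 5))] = 24*(-4*x^3 - 39*x^2 - 174*x - 283)/(x^6 + 18*x^5 + 123*x^4 + 396*x^3 + 615*x^2 + 450*x + 125)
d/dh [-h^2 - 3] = -2*h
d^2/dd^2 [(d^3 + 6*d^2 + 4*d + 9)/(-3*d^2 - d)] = 2*(-19*d^3 - 243*d^2 - 81*d - 9)/(d^3*(27*d^3 + 27*d^2 + 9*d + 1))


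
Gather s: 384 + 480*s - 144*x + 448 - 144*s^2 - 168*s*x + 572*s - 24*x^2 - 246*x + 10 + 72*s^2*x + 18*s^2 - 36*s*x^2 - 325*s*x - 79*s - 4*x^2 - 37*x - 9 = s^2*(72*x - 126) + s*(-36*x^2 - 493*x + 973) - 28*x^2 - 427*x + 833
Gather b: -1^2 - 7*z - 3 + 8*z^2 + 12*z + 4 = 8*z^2 + 5*z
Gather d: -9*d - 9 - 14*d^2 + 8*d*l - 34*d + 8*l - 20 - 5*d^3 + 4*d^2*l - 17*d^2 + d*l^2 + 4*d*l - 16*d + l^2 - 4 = -5*d^3 + d^2*(4*l - 31) + d*(l^2 + 12*l - 59) + l^2 + 8*l - 33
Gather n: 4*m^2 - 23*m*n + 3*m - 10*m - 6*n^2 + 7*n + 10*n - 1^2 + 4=4*m^2 - 7*m - 6*n^2 + n*(17 - 23*m) + 3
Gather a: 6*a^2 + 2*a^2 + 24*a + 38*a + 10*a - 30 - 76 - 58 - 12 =8*a^2 + 72*a - 176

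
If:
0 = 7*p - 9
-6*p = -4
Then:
No Solution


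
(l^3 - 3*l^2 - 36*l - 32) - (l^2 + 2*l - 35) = l^3 - 4*l^2 - 38*l + 3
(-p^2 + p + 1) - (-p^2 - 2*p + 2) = 3*p - 1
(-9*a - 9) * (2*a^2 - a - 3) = -18*a^3 - 9*a^2 + 36*a + 27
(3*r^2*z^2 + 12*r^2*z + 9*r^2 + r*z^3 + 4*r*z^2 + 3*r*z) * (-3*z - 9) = -9*r^2*z^3 - 63*r^2*z^2 - 135*r^2*z - 81*r^2 - 3*r*z^4 - 21*r*z^3 - 45*r*z^2 - 27*r*z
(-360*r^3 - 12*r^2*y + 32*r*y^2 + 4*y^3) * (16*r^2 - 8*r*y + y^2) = -5760*r^5 + 2688*r^4*y + 248*r^3*y^2 - 204*r^2*y^3 + 4*y^5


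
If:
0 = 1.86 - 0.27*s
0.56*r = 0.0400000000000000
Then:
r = 0.07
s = 6.89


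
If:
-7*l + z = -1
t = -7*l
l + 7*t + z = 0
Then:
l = -1/41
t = 7/41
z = -48/41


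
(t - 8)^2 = t^2 - 16*t + 64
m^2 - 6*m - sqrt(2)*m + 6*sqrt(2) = (m - 6)*(m - sqrt(2))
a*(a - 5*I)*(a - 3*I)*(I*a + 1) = I*a^4 + 9*a^3 - 23*I*a^2 - 15*a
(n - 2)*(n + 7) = n^2 + 5*n - 14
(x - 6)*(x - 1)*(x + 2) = x^3 - 5*x^2 - 8*x + 12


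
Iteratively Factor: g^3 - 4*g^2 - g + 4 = (g + 1)*(g^2 - 5*g + 4) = (g - 4)*(g + 1)*(g - 1)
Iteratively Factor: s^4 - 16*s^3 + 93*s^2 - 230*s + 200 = (s - 2)*(s^3 - 14*s^2 + 65*s - 100) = (s - 4)*(s - 2)*(s^2 - 10*s + 25) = (s - 5)*(s - 4)*(s - 2)*(s - 5)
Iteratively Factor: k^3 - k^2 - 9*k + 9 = (k - 3)*(k^2 + 2*k - 3) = (k - 3)*(k - 1)*(k + 3)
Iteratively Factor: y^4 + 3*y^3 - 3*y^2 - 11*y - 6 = (y + 3)*(y^3 - 3*y - 2) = (y + 1)*(y + 3)*(y^2 - y - 2) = (y + 1)^2*(y + 3)*(y - 2)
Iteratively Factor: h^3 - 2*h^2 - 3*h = (h)*(h^2 - 2*h - 3) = h*(h - 3)*(h + 1)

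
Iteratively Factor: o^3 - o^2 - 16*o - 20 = (o + 2)*(o^2 - 3*o - 10) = (o - 5)*(o + 2)*(o + 2)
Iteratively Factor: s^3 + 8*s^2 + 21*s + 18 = (s + 3)*(s^2 + 5*s + 6) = (s + 2)*(s + 3)*(s + 3)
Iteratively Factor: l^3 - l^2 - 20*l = (l - 5)*(l^2 + 4*l) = (l - 5)*(l + 4)*(l)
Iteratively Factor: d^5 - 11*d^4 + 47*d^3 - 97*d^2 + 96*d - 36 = (d - 2)*(d^4 - 9*d^3 + 29*d^2 - 39*d + 18) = (d - 3)*(d - 2)*(d^3 - 6*d^2 + 11*d - 6) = (d - 3)*(d - 2)*(d - 1)*(d^2 - 5*d + 6) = (d - 3)*(d - 2)^2*(d - 1)*(d - 3)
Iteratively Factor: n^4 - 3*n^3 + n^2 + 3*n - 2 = (n - 1)*(n^3 - 2*n^2 - n + 2) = (n - 1)^2*(n^2 - n - 2) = (n - 2)*(n - 1)^2*(n + 1)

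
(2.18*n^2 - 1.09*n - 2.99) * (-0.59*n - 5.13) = -1.2862*n^3 - 10.5403*n^2 + 7.3558*n + 15.3387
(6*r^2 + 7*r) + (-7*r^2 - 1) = -r^2 + 7*r - 1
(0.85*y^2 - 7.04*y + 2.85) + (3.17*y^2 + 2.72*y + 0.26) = 4.02*y^2 - 4.32*y + 3.11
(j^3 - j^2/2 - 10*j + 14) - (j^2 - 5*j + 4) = j^3 - 3*j^2/2 - 5*j + 10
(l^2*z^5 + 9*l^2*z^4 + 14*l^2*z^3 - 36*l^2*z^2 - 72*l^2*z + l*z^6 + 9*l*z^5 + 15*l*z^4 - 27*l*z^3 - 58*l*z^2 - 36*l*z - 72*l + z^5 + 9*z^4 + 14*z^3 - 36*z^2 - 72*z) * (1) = l^2*z^5 + 9*l^2*z^4 + 14*l^2*z^3 - 36*l^2*z^2 - 72*l^2*z + l*z^6 + 9*l*z^5 + 15*l*z^4 - 27*l*z^3 - 58*l*z^2 - 36*l*z - 72*l + z^5 + 9*z^4 + 14*z^3 - 36*z^2 - 72*z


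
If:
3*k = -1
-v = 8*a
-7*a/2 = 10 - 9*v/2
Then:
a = -20/79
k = -1/3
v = 160/79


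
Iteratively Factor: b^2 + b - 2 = (b + 2)*(b - 1)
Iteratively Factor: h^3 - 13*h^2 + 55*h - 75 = (h - 3)*(h^2 - 10*h + 25) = (h - 5)*(h - 3)*(h - 5)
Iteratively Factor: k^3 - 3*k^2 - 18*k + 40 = (k - 5)*(k^2 + 2*k - 8) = (k - 5)*(k + 4)*(k - 2)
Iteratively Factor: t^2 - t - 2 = (t + 1)*(t - 2)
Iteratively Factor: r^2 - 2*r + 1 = (r - 1)*(r - 1)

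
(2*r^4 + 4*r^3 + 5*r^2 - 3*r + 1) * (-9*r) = -18*r^5 - 36*r^4 - 45*r^3 + 27*r^2 - 9*r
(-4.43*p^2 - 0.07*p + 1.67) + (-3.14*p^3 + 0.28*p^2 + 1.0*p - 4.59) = -3.14*p^3 - 4.15*p^2 + 0.93*p - 2.92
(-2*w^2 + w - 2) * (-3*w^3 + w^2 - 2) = 6*w^5 - 5*w^4 + 7*w^3 + 2*w^2 - 2*w + 4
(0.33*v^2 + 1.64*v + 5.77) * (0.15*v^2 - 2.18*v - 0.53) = 0.0495*v^4 - 0.4734*v^3 - 2.8846*v^2 - 13.4478*v - 3.0581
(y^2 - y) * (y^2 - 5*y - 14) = y^4 - 6*y^3 - 9*y^2 + 14*y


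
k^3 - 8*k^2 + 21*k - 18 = (k - 3)^2*(k - 2)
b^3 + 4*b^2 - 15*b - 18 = (b - 3)*(b + 1)*(b + 6)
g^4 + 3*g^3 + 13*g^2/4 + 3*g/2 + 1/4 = (g + 1/2)^2*(g + 1)^2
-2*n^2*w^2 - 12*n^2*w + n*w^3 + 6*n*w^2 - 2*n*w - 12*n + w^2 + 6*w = (-2*n + w)*(w + 6)*(n*w + 1)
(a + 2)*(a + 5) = a^2 + 7*a + 10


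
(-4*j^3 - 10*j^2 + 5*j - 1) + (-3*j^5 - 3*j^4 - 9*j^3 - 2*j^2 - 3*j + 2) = -3*j^5 - 3*j^4 - 13*j^3 - 12*j^2 + 2*j + 1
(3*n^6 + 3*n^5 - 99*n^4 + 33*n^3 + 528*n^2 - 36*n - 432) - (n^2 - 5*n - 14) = 3*n^6 + 3*n^5 - 99*n^4 + 33*n^3 + 527*n^2 - 31*n - 418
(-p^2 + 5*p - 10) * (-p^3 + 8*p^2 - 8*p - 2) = p^5 - 13*p^4 + 58*p^3 - 118*p^2 + 70*p + 20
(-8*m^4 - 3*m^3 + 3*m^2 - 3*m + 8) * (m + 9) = -8*m^5 - 75*m^4 - 24*m^3 + 24*m^2 - 19*m + 72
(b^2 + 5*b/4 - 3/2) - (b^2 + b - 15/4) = b/4 + 9/4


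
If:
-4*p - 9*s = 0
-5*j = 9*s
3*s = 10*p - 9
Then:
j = 54/85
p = 27/34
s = -6/17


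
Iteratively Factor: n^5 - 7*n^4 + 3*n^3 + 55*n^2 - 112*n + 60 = (n - 2)*(n^4 - 5*n^3 - 7*n^2 + 41*n - 30) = (n - 2)^2*(n^3 - 3*n^2 - 13*n + 15) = (n - 2)^2*(n + 3)*(n^2 - 6*n + 5) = (n - 5)*(n - 2)^2*(n + 3)*(n - 1)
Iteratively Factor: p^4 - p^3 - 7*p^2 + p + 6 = (p - 1)*(p^3 - 7*p - 6) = (p - 3)*(p - 1)*(p^2 + 3*p + 2) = (p - 3)*(p - 1)*(p + 1)*(p + 2)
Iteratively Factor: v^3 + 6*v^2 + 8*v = (v + 2)*(v^2 + 4*v) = v*(v + 2)*(v + 4)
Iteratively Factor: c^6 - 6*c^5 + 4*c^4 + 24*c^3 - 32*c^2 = (c - 2)*(c^5 - 4*c^4 - 4*c^3 + 16*c^2) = (c - 2)^2*(c^4 - 2*c^3 - 8*c^2) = (c - 4)*(c - 2)^2*(c^3 + 2*c^2) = c*(c - 4)*(c - 2)^2*(c^2 + 2*c) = c^2*(c - 4)*(c - 2)^2*(c + 2)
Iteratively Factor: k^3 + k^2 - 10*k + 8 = (k + 4)*(k^2 - 3*k + 2) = (k - 2)*(k + 4)*(k - 1)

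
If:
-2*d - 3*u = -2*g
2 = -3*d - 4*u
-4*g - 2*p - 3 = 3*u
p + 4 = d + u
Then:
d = -14/3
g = -1/6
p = -17/3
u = 3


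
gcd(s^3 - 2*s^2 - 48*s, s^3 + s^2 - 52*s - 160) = s - 8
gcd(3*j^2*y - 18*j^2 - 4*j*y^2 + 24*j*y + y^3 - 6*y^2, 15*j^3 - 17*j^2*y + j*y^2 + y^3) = 3*j^2 - 4*j*y + y^2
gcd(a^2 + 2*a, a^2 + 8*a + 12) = a + 2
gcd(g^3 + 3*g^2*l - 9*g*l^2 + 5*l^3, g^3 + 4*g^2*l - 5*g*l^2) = g^2 + 4*g*l - 5*l^2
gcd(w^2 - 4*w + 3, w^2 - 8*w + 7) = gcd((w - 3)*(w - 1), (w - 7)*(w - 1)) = w - 1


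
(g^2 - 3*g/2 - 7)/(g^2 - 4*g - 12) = (g - 7/2)/(g - 6)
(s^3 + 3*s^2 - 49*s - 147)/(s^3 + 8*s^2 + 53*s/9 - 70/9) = 9*(s^2 - 4*s - 21)/(9*s^2 + 9*s - 10)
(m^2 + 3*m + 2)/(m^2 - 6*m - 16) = (m + 1)/(m - 8)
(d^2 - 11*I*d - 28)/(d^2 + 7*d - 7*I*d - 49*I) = (d - 4*I)/(d + 7)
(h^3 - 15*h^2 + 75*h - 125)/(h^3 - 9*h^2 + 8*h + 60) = (h^2 - 10*h + 25)/(h^2 - 4*h - 12)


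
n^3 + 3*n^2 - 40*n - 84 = (n - 6)*(n + 2)*(n + 7)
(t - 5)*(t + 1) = t^2 - 4*t - 5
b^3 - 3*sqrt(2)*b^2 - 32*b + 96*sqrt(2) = (b - 4*sqrt(2))*(b - 3*sqrt(2))*(b + 4*sqrt(2))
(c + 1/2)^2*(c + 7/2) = c^3 + 9*c^2/2 + 15*c/4 + 7/8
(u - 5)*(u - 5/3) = u^2 - 20*u/3 + 25/3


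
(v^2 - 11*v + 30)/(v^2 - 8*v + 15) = (v - 6)/(v - 3)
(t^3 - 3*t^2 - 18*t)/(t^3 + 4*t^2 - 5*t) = (t^2 - 3*t - 18)/(t^2 + 4*t - 5)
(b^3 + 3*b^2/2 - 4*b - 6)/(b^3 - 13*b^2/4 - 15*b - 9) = 2*(2*b^2 - b - 6)/(4*b^2 - 21*b - 18)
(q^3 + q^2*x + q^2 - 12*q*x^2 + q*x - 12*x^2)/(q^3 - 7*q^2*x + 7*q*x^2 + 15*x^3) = (-q^2 - 4*q*x - q - 4*x)/(-q^2 + 4*q*x + 5*x^2)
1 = 1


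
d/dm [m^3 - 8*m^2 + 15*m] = 3*m^2 - 16*m + 15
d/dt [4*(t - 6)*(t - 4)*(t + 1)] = 12*t^2 - 72*t + 56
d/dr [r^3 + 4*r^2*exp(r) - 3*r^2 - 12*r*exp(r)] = 4*r^2*exp(r) + 3*r^2 - 4*r*exp(r) - 6*r - 12*exp(r)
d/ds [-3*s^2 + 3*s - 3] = 3 - 6*s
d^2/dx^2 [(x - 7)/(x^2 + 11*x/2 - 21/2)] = 4*(3*(1 - 2*x)*(2*x^2 + 11*x - 21) + (x - 7)*(4*x + 11)^2)/(2*x^2 + 11*x - 21)^3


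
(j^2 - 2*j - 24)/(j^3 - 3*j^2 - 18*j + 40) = (j - 6)/(j^2 - 7*j + 10)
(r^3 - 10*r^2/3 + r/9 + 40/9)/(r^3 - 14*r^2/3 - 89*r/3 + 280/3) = (3*r^2 - 2*r - 5)/(3*(r^2 - 2*r - 35))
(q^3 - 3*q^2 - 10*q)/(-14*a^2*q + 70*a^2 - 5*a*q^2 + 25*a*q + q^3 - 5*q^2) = q*(q + 2)/(-14*a^2 - 5*a*q + q^2)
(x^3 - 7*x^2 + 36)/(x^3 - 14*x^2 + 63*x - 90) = (x + 2)/(x - 5)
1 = 1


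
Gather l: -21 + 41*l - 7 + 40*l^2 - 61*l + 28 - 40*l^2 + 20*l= 0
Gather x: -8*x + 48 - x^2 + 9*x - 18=-x^2 + x + 30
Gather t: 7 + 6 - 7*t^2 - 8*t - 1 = -7*t^2 - 8*t + 12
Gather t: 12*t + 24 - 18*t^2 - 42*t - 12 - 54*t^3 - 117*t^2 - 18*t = -54*t^3 - 135*t^2 - 48*t + 12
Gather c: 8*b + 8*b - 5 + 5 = 16*b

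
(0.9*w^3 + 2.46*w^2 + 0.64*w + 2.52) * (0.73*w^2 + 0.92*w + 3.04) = 0.657*w^5 + 2.6238*w^4 + 5.4664*w^3 + 9.9068*w^2 + 4.264*w + 7.6608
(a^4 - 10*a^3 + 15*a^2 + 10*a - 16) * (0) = 0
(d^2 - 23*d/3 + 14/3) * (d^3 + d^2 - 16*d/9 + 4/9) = d^5 - 20*d^4/3 - 43*d^3/9 + 506*d^2/27 - 316*d/27 + 56/27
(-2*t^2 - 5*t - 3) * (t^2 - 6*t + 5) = -2*t^4 + 7*t^3 + 17*t^2 - 7*t - 15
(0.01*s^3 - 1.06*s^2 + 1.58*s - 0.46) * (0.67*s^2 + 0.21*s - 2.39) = 0.0067*s^5 - 0.7081*s^4 + 0.8121*s^3 + 2.557*s^2 - 3.8728*s + 1.0994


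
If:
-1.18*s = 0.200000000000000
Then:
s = -0.17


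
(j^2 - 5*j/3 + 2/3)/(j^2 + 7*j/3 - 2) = (j - 1)/(j + 3)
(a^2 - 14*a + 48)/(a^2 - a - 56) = (a - 6)/(a + 7)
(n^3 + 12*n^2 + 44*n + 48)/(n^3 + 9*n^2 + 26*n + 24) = (n + 6)/(n + 3)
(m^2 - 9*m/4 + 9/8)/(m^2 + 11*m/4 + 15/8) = (8*m^2 - 18*m + 9)/(8*m^2 + 22*m + 15)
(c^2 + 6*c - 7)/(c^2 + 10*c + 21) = (c - 1)/(c + 3)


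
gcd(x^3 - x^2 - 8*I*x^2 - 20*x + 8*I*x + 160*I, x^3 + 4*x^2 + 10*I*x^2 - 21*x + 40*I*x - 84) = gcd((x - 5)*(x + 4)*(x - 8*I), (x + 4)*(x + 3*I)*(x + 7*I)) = x + 4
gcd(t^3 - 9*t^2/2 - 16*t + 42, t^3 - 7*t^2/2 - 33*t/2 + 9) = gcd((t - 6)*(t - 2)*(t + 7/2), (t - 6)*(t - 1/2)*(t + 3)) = t - 6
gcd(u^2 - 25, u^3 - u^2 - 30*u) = u + 5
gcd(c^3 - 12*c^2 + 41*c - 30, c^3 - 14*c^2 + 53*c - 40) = c^2 - 6*c + 5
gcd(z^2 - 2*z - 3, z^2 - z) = 1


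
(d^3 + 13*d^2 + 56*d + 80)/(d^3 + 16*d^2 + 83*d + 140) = (d + 4)/(d + 7)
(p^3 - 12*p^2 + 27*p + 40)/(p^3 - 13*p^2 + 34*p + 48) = (p - 5)/(p - 6)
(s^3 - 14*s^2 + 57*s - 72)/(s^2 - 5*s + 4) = (s^3 - 14*s^2 + 57*s - 72)/(s^2 - 5*s + 4)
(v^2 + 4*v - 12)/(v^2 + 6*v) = (v - 2)/v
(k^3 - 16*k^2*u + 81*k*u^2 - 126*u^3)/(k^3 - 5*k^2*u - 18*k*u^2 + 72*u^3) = (k - 7*u)/(k + 4*u)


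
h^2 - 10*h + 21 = (h - 7)*(h - 3)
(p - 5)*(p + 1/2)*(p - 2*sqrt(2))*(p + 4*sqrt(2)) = p^4 - 9*p^3/2 + 2*sqrt(2)*p^3 - 37*p^2/2 - 9*sqrt(2)*p^2 - 5*sqrt(2)*p + 72*p + 40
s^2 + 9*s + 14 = (s + 2)*(s + 7)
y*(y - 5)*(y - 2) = y^3 - 7*y^2 + 10*y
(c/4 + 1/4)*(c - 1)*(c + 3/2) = c^3/4 + 3*c^2/8 - c/4 - 3/8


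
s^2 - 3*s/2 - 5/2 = (s - 5/2)*(s + 1)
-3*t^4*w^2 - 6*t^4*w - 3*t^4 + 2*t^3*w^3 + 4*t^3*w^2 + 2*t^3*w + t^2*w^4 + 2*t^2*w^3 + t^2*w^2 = (-t + w)*(3*t + w)*(t*w + t)^2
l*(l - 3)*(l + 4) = l^3 + l^2 - 12*l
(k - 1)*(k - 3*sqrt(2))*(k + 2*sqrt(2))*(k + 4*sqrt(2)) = k^4 - k^3 + 3*sqrt(2)*k^3 - 20*k^2 - 3*sqrt(2)*k^2 - 48*sqrt(2)*k + 20*k + 48*sqrt(2)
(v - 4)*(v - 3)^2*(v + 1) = v^4 - 9*v^3 + 23*v^2 - 3*v - 36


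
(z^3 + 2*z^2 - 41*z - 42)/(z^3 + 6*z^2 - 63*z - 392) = (z^2 - 5*z - 6)/(z^2 - z - 56)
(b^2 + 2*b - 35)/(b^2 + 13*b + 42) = (b - 5)/(b + 6)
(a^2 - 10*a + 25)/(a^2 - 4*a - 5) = (a - 5)/(a + 1)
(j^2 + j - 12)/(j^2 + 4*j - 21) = (j + 4)/(j + 7)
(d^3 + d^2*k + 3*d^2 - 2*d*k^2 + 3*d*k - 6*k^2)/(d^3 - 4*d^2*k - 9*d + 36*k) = (d^2 + d*k - 2*k^2)/(d^2 - 4*d*k - 3*d + 12*k)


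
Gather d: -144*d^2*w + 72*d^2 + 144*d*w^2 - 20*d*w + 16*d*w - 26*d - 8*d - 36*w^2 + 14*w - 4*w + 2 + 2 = d^2*(72 - 144*w) + d*(144*w^2 - 4*w - 34) - 36*w^2 + 10*w + 4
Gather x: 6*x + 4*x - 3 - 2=10*x - 5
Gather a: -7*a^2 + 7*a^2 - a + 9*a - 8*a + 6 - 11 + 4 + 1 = 0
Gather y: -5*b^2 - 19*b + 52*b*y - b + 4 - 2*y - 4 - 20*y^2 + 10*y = -5*b^2 - 20*b - 20*y^2 + y*(52*b + 8)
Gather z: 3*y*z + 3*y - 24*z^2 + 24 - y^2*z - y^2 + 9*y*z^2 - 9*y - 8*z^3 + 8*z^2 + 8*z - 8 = -y^2 - 6*y - 8*z^3 + z^2*(9*y - 16) + z*(-y^2 + 3*y + 8) + 16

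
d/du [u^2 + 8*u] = 2*u + 8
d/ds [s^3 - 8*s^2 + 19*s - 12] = 3*s^2 - 16*s + 19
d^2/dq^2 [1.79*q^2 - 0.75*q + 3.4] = 3.58000000000000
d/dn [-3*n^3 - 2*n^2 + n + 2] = -9*n^2 - 4*n + 1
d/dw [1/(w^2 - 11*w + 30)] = (11 - 2*w)/(w^2 - 11*w + 30)^2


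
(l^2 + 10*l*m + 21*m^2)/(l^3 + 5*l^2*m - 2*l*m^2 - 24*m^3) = (l + 7*m)/(l^2 + 2*l*m - 8*m^2)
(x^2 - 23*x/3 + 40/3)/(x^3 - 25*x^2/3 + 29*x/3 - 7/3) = (3*x^2 - 23*x + 40)/(3*x^3 - 25*x^2 + 29*x - 7)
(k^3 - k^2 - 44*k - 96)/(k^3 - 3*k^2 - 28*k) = (k^2 - 5*k - 24)/(k*(k - 7))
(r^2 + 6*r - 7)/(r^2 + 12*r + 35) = (r - 1)/(r + 5)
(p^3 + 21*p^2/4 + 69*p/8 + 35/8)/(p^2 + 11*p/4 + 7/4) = p + 5/2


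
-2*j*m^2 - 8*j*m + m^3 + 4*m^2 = m*(-2*j + m)*(m + 4)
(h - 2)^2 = h^2 - 4*h + 4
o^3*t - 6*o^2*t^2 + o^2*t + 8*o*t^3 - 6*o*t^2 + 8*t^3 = (o - 4*t)*(o - 2*t)*(o*t + t)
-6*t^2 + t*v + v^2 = (-2*t + v)*(3*t + v)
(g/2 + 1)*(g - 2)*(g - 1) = g^3/2 - g^2/2 - 2*g + 2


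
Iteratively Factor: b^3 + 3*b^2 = (b + 3)*(b^2) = b*(b + 3)*(b)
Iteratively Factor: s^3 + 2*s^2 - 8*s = (s)*(s^2 + 2*s - 8) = s*(s - 2)*(s + 4)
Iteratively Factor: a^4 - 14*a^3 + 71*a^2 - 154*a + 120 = (a - 3)*(a^3 - 11*a^2 + 38*a - 40) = (a - 3)*(a - 2)*(a^2 - 9*a + 20) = (a - 4)*(a - 3)*(a - 2)*(a - 5)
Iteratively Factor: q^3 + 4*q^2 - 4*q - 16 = (q - 2)*(q^2 + 6*q + 8) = (q - 2)*(q + 4)*(q + 2)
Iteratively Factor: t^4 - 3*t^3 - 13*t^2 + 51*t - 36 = (t + 4)*(t^3 - 7*t^2 + 15*t - 9) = (t - 3)*(t + 4)*(t^2 - 4*t + 3) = (t - 3)*(t - 1)*(t + 4)*(t - 3)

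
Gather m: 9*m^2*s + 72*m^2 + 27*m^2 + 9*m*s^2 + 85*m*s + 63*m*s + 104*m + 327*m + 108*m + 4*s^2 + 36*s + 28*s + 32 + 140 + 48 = m^2*(9*s + 99) + m*(9*s^2 + 148*s + 539) + 4*s^2 + 64*s + 220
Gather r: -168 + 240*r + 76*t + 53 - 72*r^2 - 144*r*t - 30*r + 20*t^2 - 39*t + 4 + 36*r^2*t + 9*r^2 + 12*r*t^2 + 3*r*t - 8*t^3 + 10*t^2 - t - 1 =r^2*(36*t - 63) + r*(12*t^2 - 141*t + 210) - 8*t^3 + 30*t^2 + 36*t - 112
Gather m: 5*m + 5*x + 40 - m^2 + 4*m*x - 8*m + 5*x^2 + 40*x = -m^2 + m*(4*x - 3) + 5*x^2 + 45*x + 40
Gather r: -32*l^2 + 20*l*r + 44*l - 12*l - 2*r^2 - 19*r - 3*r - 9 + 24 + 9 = -32*l^2 + 32*l - 2*r^2 + r*(20*l - 22) + 24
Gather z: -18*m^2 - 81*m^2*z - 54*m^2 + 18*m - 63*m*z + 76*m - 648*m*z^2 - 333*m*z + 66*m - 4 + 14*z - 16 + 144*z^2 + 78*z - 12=-72*m^2 + 160*m + z^2*(144 - 648*m) + z*(-81*m^2 - 396*m + 92) - 32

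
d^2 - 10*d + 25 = (d - 5)^2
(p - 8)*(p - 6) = p^2 - 14*p + 48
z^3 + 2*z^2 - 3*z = z*(z - 1)*(z + 3)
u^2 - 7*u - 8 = (u - 8)*(u + 1)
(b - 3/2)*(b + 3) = b^2 + 3*b/2 - 9/2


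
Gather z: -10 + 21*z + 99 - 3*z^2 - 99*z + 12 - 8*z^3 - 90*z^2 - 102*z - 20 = -8*z^3 - 93*z^2 - 180*z + 81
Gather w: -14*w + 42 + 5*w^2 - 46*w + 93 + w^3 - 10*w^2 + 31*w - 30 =w^3 - 5*w^2 - 29*w + 105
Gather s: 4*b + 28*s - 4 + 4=4*b + 28*s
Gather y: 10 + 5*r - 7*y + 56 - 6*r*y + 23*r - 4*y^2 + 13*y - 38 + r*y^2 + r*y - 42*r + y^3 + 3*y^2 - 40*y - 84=-14*r + y^3 + y^2*(r - 1) + y*(-5*r - 34) - 56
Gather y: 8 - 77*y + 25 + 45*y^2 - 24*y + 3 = 45*y^2 - 101*y + 36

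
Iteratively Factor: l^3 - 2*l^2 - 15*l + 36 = (l + 4)*(l^2 - 6*l + 9) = (l - 3)*(l + 4)*(l - 3)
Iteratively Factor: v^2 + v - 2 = (v - 1)*(v + 2)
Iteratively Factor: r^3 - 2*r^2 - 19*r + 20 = (r + 4)*(r^2 - 6*r + 5) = (r - 1)*(r + 4)*(r - 5)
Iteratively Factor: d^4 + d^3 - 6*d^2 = (d)*(d^3 + d^2 - 6*d) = d^2*(d^2 + d - 6) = d^2*(d + 3)*(d - 2)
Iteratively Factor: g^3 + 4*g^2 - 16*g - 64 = (g + 4)*(g^2 - 16) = (g + 4)^2*(g - 4)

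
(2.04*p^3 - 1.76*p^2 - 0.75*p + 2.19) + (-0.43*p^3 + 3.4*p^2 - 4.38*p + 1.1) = 1.61*p^3 + 1.64*p^2 - 5.13*p + 3.29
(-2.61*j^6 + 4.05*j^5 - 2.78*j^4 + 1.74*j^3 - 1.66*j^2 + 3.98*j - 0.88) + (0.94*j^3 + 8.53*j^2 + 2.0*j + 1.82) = -2.61*j^6 + 4.05*j^5 - 2.78*j^4 + 2.68*j^3 + 6.87*j^2 + 5.98*j + 0.94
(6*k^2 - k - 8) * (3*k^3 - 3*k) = 18*k^5 - 3*k^4 - 42*k^3 + 3*k^2 + 24*k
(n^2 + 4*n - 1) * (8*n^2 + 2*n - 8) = 8*n^4 + 34*n^3 - 8*n^2 - 34*n + 8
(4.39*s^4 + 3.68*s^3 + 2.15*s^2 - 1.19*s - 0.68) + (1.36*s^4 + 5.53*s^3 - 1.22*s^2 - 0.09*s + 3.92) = 5.75*s^4 + 9.21*s^3 + 0.93*s^2 - 1.28*s + 3.24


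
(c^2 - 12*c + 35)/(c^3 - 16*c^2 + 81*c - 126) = (c - 5)/(c^2 - 9*c + 18)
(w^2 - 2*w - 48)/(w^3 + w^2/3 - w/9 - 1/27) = 27*(w^2 - 2*w - 48)/(27*w^3 + 9*w^2 - 3*w - 1)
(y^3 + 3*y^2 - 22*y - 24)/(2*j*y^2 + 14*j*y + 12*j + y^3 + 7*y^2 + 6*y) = (y - 4)/(2*j + y)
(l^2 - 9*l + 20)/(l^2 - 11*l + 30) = (l - 4)/(l - 6)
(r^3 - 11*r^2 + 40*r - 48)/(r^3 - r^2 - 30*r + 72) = (r - 4)/(r + 6)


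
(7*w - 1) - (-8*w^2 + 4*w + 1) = 8*w^2 + 3*w - 2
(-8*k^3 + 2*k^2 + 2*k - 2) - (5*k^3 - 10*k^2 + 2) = -13*k^3 + 12*k^2 + 2*k - 4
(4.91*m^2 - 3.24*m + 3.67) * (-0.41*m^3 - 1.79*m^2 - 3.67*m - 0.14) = -2.0131*m^5 - 7.4605*m^4 - 13.7248*m^3 + 4.6341*m^2 - 13.0153*m - 0.5138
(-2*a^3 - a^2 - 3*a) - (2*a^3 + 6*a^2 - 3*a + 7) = -4*a^3 - 7*a^2 - 7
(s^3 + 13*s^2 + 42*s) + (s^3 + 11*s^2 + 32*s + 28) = 2*s^3 + 24*s^2 + 74*s + 28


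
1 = 1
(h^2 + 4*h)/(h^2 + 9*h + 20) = h/(h + 5)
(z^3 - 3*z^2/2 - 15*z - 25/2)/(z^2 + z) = z - 5/2 - 25/(2*z)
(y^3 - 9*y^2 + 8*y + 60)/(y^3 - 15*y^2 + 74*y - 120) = (y + 2)/(y - 4)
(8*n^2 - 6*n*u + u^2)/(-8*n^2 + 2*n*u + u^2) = (-4*n + u)/(4*n + u)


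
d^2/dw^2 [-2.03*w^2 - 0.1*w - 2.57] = -4.06000000000000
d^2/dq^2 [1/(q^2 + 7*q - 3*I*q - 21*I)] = 2*(-q^2 - 7*q + 3*I*q + (2*q + 7 - 3*I)^2 + 21*I)/(q^2 + 7*q - 3*I*q - 21*I)^3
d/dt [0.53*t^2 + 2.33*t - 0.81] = 1.06*t + 2.33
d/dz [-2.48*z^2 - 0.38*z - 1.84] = -4.96*z - 0.38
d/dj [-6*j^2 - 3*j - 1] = -12*j - 3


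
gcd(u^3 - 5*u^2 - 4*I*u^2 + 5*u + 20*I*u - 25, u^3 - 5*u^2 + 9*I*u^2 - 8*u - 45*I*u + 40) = u^2 + u*(-5 + I) - 5*I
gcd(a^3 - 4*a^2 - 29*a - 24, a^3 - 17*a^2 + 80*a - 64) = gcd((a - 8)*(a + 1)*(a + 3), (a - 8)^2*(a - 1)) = a - 8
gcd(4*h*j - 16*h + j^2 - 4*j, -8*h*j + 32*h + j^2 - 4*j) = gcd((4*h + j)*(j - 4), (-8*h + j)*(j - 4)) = j - 4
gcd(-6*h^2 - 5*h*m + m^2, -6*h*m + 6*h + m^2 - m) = 6*h - m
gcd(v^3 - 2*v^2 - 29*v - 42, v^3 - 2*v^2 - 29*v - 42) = v^3 - 2*v^2 - 29*v - 42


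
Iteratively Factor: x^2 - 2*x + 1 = (x - 1)*(x - 1)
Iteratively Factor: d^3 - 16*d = (d + 4)*(d^2 - 4*d) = d*(d + 4)*(d - 4)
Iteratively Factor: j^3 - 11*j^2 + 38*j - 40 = (j - 5)*(j^2 - 6*j + 8) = (j - 5)*(j - 4)*(j - 2)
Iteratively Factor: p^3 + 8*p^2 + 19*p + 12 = (p + 4)*(p^2 + 4*p + 3) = (p + 1)*(p + 4)*(p + 3)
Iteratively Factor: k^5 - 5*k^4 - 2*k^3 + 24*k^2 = (k)*(k^4 - 5*k^3 - 2*k^2 + 24*k) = k^2*(k^3 - 5*k^2 - 2*k + 24) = k^2*(k - 3)*(k^2 - 2*k - 8) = k^2*(k - 4)*(k - 3)*(k + 2)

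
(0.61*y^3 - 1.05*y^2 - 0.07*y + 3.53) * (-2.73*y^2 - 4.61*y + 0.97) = -1.6653*y^5 + 0.0544000000000002*y^4 + 5.6233*y^3 - 10.3327*y^2 - 16.3412*y + 3.4241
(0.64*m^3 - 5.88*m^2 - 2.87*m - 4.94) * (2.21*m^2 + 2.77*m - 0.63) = 1.4144*m^5 - 11.222*m^4 - 23.0335*m^3 - 15.1629*m^2 - 11.8757*m + 3.1122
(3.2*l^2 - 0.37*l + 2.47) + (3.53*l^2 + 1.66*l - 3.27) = 6.73*l^2 + 1.29*l - 0.8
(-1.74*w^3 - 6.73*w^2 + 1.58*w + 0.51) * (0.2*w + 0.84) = -0.348*w^4 - 2.8076*w^3 - 5.3372*w^2 + 1.4292*w + 0.4284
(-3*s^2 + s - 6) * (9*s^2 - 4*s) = -27*s^4 + 21*s^3 - 58*s^2 + 24*s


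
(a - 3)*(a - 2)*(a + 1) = a^3 - 4*a^2 + a + 6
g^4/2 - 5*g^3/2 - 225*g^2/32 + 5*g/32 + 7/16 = (g/2 + 1)*(g - 7)*(g - 1/4)*(g + 1/4)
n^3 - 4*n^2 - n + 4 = (n - 4)*(n - 1)*(n + 1)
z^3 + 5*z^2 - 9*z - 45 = (z - 3)*(z + 3)*(z + 5)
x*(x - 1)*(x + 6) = x^3 + 5*x^2 - 6*x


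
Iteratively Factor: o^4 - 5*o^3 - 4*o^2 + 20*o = (o + 2)*(o^3 - 7*o^2 + 10*o) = (o - 2)*(o + 2)*(o^2 - 5*o) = (o - 5)*(o - 2)*(o + 2)*(o)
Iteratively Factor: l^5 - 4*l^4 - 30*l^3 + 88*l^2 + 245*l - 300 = (l - 5)*(l^4 + l^3 - 25*l^2 - 37*l + 60) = (l - 5)*(l + 3)*(l^3 - 2*l^2 - 19*l + 20) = (l - 5)*(l + 3)*(l + 4)*(l^2 - 6*l + 5) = (l - 5)^2*(l + 3)*(l + 4)*(l - 1)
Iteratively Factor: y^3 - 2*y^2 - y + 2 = (y - 2)*(y^2 - 1) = (y - 2)*(y + 1)*(y - 1)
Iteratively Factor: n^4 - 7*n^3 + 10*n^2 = (n - 2)*(n^3 - 5*n^2) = (n - 5)*(n - 2)*(n^2) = n*(n - 5)*(n - 2)*(n)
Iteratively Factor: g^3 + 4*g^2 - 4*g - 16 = (g + 4)*(g^2 - 4) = (g - 2)*(g + 4)*(g + 2)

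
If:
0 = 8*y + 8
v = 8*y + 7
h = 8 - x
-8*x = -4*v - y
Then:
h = 69/8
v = -1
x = -5/8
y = -1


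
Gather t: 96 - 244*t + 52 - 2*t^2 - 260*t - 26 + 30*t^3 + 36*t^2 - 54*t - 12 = 30*t^3 + 34*t^2 - 558*t + 110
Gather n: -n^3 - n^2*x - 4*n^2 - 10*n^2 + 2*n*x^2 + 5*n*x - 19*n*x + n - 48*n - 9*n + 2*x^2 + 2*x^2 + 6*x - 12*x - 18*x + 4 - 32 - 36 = -n^3 + n^2*(-x - 14) + n*(2*x^2 - 14*x - 56) + 4*x^2 - 24*x - 64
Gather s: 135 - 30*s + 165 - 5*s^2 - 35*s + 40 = -5*s^2 - 65*s + 340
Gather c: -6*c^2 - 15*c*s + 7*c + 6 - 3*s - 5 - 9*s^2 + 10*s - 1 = -6*c^2 + c*(7 - 15*s) - 9*s^2 + 7*s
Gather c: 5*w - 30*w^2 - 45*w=-30*w^2 - 40*w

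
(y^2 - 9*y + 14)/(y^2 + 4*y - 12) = (y - 7)/(y + 6)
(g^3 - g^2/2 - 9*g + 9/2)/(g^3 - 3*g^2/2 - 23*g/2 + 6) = (g - 3)/(g - 4)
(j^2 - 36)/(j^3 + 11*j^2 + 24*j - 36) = (j - 6)/(j^2 + 5*j - 6)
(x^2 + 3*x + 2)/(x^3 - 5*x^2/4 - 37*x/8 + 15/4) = 8*(x + 1)/(8*x^2 - 26*x + 15)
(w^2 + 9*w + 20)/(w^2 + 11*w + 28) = (w + 5)/(w + 7)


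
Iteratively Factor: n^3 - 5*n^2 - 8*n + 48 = (n + 3)*(n^2 - 8*n + 16) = (n - 4)*(n + 3)*(n - 4)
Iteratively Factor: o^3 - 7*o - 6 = (o + 1)*(o^2 - o - 6) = (o + 1)*(o + 2)*(o - 3)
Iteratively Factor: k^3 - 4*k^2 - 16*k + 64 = (k + 4)*(k^2 - 8*k + 16) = (k - 4)*(k + 4)*(k - 4)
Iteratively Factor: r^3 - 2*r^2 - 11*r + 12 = (r - 4)*(r^2 + 2*r - 3) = (r - 4)*(r + 3)*(r - 1)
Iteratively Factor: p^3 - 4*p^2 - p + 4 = (p + 1)*(p^2 - 5*p + 4) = (p - 4)*(p + 1)*(p - 1)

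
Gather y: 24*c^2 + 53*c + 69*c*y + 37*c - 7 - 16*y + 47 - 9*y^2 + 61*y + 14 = 24*c^2 + 90*c - 9*y^2 + y*(69*c + 45) + 54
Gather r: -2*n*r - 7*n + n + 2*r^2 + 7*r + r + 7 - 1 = -6*n + 2*r^2 + r*(8 - 2*n) + 6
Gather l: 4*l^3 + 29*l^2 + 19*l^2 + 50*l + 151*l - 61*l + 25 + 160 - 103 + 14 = 4*l^3 + 48*l^2 + 140*l + 96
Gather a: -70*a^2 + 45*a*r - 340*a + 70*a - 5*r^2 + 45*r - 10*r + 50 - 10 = -70*a^2 + a*(45*r - 270) - 5*r^2 + 35*r + 40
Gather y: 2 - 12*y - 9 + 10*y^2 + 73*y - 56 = 10*y^2 + 61*y - 63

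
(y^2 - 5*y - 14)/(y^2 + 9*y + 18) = (y^2 - 5*y - 14)/(y^2 + 9*y + 18)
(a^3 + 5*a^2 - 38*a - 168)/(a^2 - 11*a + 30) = (a^2 + 11*a + 28)/(a - 5)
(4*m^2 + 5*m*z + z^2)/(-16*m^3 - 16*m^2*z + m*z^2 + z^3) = 1/(-4*m + z)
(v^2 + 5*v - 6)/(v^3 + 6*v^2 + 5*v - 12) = (v + 6)/(v^2 + 7*v + 12)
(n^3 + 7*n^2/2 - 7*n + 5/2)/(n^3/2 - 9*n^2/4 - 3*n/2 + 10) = 2*(2*n^3 + 7*n^2 - 14*n + 5)/(2*n^3 - 9*n^2 - 6*n + 40)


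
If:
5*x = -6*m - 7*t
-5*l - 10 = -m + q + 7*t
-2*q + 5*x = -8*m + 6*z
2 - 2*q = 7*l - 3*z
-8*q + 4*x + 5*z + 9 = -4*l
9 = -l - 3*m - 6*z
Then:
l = -8553/11317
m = -30690/11317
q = 40945/11317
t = -142040/79219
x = 65236/11317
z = -205/11317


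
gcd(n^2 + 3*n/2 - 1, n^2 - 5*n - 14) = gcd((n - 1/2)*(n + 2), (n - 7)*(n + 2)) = n + 2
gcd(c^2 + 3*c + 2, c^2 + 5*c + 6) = c + 2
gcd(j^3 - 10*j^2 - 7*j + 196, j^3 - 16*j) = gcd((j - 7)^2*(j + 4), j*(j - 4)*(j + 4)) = j + 4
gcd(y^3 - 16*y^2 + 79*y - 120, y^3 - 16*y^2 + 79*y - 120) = y^3 - 16*y^2 + 79*y - 120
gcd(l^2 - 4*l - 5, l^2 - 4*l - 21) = 1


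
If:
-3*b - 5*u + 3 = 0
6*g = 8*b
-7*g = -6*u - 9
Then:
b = 189/194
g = 126/97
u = 3/194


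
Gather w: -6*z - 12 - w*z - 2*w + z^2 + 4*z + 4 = w*(-z - 2) + z^2 - 2*z - 8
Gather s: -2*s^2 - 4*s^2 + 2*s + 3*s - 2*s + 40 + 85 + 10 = -6*s^2 + 3*s + 135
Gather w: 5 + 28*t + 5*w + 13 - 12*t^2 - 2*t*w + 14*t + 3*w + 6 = -12*t^2 + 42*t + w*(8 - 2*t) + 24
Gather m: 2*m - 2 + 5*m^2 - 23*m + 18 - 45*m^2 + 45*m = -40*m^2 + 24*m + 16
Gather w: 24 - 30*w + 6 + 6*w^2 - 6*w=6*w^2 - 36*w + 30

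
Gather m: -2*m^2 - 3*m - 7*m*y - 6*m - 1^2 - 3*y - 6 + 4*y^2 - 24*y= -2*m^2 + m*(-7*y - 9) + 4*y^2 - 27*y - 7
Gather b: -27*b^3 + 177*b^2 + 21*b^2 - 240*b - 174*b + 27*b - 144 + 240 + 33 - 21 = -27*b^3 + 198*b^2 - 387*b + 108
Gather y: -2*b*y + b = -2*b*y + b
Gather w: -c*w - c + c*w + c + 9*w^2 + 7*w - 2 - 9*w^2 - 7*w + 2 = 0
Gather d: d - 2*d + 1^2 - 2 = -d - 1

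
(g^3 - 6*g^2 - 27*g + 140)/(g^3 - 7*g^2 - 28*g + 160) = (g - 7)/(g - 8)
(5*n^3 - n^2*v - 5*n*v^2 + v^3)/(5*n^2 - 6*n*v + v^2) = n + v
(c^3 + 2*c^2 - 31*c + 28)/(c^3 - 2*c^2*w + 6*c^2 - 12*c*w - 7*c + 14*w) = (4 - c)/(-c + 2*w)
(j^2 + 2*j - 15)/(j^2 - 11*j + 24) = (j + 5)/(j - 8)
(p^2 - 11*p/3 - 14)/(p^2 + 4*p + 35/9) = 3*(p - 6)/(3*p + 5)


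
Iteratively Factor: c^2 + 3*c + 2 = (c + 1)*(c + 2)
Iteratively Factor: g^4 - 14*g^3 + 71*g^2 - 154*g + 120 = (g - 4)*(g^3 - 10*g^2 + 31*g - 30) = (g - 4)*(g - 2)*(g^2 - 8*g + 15) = (g - 4)*(g - 3)*(g - 2)*(g - 5)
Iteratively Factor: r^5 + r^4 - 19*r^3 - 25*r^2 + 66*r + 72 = (r + 3)*(r^4 - 2*r^3 - 13*r^2 + 14*r + 24) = (r - 4)*(r + 3)*(r^3 + 2*r^2 - 5*r - 6) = (r - 4)*(r + 3)^2*(r^2 - r - 2) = (r - 4)*(r + 1)*(r + 3)^2*(r - 2)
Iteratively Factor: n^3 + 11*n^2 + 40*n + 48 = (n + 4)*(n^2 + 7*n + 12) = (n + 3)*(n + 4)*(n + 4)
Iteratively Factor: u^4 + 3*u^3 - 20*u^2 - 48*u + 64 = (u + 4)*(u^3 - u^2 - 16*u + 16) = (u - 4)*(u + 4)*(u^2 + 3*u - 4) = (u - 4)*(u - 1)*(u + 4)*(u + 4)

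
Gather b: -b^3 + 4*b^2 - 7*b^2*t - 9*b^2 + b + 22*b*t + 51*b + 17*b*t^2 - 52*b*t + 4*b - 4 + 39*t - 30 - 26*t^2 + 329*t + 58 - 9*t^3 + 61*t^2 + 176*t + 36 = -b^3 + b^2*(-7*t - 5) + b*(17*t^2 - 30*t + 56) - 9*t^3 + 35*t^2 + 544*t + 60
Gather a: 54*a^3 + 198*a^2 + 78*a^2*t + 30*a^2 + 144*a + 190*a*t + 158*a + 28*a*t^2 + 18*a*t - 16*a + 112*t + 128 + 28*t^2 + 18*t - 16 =54*a^3 + a^2*(78*t + 228) + a*(28*t^2 + 208*t + 286) + 28*t^2 + 130*t + 112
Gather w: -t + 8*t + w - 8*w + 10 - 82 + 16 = 7*t - 7*w - 56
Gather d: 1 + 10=11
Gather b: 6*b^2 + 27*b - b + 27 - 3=6*b^2 + 26*b + 24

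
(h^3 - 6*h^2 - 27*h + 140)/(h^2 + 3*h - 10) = (h^2 - 11*h + 28)/(h - 2)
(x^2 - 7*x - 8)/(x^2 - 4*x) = (x^2 - 7*x - 8)/(x*(x - 4))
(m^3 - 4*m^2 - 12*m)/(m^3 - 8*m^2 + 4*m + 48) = m/(m - 4)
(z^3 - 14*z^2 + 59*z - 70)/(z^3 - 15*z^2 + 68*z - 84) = (z - 5)/(z - 6)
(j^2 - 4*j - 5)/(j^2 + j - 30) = (j + 1)/(j + 6)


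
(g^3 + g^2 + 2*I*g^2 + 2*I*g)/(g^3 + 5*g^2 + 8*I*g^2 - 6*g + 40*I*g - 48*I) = g*(g^2 + g*(1 + 2*I) + 2*I)/(g^3 + g^2*(5 + 8*I) + 2*g*(-3 + 20*I) - 48*I)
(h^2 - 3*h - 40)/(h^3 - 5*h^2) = (h^2 - 3*h - 40)/(h^2*(h - 5))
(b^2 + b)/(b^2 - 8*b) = (b + 1)/(b - 8)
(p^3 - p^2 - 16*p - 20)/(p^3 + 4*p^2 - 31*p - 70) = (p + 2)/(p + 7)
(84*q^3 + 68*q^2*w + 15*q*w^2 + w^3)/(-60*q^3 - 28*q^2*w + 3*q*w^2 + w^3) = (-7*q - w)/(5*q - w)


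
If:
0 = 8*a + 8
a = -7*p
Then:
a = -1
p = 1/7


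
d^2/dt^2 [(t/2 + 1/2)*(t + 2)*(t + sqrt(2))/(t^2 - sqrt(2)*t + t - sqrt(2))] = 4*(1 + sqrt(2))/(t^3 - 3*sqrt(2)*t^2 + 6*t - 2*sqrt(2))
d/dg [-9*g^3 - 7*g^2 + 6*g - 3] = -27*g^2 - 14*g + 6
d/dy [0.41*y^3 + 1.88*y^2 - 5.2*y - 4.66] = 1.23*y^2 + 3.76*y - 5.2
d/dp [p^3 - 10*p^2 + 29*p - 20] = 3*p^2 - 20*p + 29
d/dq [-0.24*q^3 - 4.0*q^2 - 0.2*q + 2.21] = -0.72*q^2 - 8.0*q - 0.2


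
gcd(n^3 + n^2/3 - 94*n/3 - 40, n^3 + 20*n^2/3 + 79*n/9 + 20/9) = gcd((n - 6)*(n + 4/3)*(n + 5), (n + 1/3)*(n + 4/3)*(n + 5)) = n^2 + 19*n/3 + 20/3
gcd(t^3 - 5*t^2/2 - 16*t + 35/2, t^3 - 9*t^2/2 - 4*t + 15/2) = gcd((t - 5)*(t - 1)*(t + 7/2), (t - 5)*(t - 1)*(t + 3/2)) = t^2 - 6*t + 5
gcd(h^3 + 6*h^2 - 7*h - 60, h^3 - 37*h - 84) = h + 4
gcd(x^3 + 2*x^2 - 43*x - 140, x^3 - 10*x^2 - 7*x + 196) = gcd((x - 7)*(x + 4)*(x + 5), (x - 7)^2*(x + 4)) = x^2 - 3*x - 28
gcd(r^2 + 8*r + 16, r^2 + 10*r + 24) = r + 4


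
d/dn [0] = 0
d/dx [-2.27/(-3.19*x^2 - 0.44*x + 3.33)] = (-14.4826*x - 0.9988)/(3.19*x^2 + 0.44*x - 3.33)^2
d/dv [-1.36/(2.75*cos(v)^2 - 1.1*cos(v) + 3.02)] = (1.496 - 7.48*cos(v))*sin(v)/(2.75*cos(v)^2 - 1.1*cos(v) + 3.02)^2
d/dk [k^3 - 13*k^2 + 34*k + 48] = 3*k^2 - 26*k + 34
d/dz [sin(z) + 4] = cos(z)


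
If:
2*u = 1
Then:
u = 1/2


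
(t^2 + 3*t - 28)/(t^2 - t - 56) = (t - 4)/(t - 8)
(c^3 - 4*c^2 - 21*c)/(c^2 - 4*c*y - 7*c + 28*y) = c*(-c - 3)/(-c + 4*y)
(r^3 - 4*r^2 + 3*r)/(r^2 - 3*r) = r - 1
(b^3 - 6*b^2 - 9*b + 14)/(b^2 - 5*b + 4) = (b^2 - 5*b - 14)/(b - 4)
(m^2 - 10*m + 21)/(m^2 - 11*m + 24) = (m - 7)/(m - 8)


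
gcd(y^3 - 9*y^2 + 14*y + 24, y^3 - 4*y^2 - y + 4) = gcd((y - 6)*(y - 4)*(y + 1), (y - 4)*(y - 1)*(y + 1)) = y^2 - 3*y - 4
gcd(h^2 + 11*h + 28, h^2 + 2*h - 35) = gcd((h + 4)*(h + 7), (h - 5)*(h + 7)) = h + 7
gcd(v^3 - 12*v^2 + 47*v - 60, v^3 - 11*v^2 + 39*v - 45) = v^2 - 8*v + 15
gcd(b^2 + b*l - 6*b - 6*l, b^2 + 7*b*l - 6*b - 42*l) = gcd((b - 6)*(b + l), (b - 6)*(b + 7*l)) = b - 6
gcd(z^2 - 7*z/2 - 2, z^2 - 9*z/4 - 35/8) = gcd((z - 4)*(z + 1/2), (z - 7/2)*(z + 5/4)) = 1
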